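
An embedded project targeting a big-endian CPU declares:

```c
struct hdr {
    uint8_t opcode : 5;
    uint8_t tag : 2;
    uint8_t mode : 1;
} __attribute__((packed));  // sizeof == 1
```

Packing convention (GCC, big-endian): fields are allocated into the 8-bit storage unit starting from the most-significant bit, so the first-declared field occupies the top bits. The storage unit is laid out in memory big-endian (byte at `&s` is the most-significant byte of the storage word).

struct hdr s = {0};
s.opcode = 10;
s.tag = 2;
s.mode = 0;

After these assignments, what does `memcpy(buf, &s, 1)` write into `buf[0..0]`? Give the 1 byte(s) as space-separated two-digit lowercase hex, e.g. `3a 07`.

54

opcode (5b) val=10 bits=0xa at bit 3: 0x50
tag (2b) val=2 bits=0x2 at bit 1: 0x54
mode (1b) val=0 bits=0x0 at bit 0: 0x54
word = 0x54 → big-endian bytes:
  [0]=0x54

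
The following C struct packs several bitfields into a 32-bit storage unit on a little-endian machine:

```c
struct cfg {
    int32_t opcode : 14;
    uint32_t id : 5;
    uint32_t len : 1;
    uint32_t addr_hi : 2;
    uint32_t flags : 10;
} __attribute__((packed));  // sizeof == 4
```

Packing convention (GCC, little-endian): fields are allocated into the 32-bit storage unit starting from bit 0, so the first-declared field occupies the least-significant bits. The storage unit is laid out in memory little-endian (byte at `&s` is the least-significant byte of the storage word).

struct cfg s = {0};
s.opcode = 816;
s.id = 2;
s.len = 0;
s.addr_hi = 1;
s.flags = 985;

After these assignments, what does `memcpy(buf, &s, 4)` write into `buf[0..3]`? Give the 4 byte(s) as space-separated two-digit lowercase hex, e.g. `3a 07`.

opcode:14 = 816 → 0x330 << 0 → word 0x00000330
id:5 = 2 → 0x2 << 14 → word 0x00008330
len:1 = 0 → 0x0 << 19 → word 0x00008330
addr_hi:2 = 1 → 0x1 << 20 → word 0x00108330
flags:10 = 985 → 0x3d9 << 22 → word 0xf6508330
word = 0xf6508330 → little-endian bytes:
  [0]=0x30  [1]=0x83  [2]=0x50  [3]=0xf6

30 83 50 f6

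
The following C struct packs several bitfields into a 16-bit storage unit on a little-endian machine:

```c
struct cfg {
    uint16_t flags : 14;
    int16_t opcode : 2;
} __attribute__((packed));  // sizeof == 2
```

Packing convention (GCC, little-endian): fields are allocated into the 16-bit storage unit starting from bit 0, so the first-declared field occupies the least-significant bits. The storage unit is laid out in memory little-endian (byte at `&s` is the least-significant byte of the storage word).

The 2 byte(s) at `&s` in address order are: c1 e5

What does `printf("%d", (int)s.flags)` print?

9665

[0]=0xc1 [1]=0xe5 (little-endian) → word 0xe5c1
flags:14 @ bit 0 → (0xe5c1>>0)&0x3fff = 0x25c1  ←
opcode:2 @ bit 14 → (0xe5c1>>14)&0x3 = 0x3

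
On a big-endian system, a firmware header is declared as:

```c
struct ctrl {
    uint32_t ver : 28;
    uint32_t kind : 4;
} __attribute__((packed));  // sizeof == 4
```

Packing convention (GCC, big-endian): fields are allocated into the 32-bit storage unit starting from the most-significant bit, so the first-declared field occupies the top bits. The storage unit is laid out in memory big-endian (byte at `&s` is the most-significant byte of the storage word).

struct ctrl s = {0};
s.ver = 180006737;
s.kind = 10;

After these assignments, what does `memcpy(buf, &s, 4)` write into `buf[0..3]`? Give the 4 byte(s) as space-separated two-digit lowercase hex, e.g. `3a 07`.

ab aa f5 1a

[4+:28] ver=180006737 & 0xfffffff = 0xabaaf51; word=0xabaaf510
[0+:4] kind=10 & 0xf = 0xa; word=0xabaaf51a
word = 0xabaaf51a → big-endian bytes:
  [0]=0xab  [1]=0xaa  [2]=0xf5  [3]=0x1a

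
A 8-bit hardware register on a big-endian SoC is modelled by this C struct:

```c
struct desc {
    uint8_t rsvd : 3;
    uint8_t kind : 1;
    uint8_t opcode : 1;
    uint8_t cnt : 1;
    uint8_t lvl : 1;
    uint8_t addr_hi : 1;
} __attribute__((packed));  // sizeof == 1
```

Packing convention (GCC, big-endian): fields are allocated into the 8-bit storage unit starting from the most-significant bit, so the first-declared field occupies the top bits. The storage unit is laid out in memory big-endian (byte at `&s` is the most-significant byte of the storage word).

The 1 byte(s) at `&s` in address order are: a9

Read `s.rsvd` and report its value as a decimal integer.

[0]=0xa9 (big-endian) → word 0xa9
rsvd:3 @ bit 5 → (0xa9>>5)&0x7 = 0x5  ←
kind:1 @ bit 4 → (0xa9>>4)&0x1 = 0x0
opcode:1 @ bit 3 → (0xa9>>3)&0x1 = 0x1
cnt:1 @ bit 2 → (0xa9>>2)&0x1 = 0x0
lvl:1 @ bit 1 → (0xa9>>1)&0x1 = 0x0
addr_hi:1 @ bit 0 → (0xa9>>0)&0x1 = 0x1

5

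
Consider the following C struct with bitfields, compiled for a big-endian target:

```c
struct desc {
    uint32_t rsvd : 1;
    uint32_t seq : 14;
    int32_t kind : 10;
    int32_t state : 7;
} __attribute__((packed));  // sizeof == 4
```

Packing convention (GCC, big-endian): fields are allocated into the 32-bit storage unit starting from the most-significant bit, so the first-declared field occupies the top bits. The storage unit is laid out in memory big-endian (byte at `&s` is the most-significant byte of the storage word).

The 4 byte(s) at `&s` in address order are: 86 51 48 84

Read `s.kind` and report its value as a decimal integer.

-367

[0]=0x86 [1]=0x51 [2]=0x48 [3]=0x84 (big-endian) → word 0x86514884
rsvd:1 @ bit 31 → (0x86514884>>31)&0x1 = 0x1
seq:14 @ bit 17 → (0x86514884>>17)&0x3fff = 0x328
kind:10 @ bit 7 → (0x86514884>>7)&0x3ff = 0x291  ←
state:7 @ bit 0 → (0x86514884>>0)&0x7f = 0x4
kind signed 10b, MSB=1: 657 - 1024 = -367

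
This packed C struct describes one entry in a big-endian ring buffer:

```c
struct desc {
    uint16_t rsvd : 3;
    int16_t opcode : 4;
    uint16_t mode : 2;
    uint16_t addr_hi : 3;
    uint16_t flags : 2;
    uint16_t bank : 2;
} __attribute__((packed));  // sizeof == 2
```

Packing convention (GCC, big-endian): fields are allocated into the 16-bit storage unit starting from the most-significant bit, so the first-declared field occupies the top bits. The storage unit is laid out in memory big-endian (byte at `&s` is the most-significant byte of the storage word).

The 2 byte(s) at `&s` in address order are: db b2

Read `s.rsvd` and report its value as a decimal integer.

6

[0]=0xdb [1]=0xb2 (big-endian) → word 0xdbb2
rsvd [13+:3] = (word>>13) & 0x7 = 6  ←
opcode [9+:4] = (word>>9) & 0xf = 13
mode [7+:2] = (word>>7) & 0x3 = 3
addr_hi [4+:3] = (word>>4) & 0x7 = 3
flags [2+:2] = (word>>2) & 0x3 = 0
bank [0+:2] = (word>>0) & 0x3 = 2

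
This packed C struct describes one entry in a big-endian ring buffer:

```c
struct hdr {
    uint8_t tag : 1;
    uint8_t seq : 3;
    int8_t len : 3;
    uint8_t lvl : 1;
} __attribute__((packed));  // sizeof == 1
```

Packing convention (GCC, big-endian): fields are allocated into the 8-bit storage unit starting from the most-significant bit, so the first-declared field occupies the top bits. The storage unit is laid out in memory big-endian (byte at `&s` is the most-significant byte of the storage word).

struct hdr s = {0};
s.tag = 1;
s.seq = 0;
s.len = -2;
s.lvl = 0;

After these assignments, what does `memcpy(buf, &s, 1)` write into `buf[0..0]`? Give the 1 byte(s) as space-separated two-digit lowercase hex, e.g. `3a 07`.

8c

tag (1b) val=1 bits=0x1 at bit 7: 0x80
seq (3b) val=0 bits=0x0 at bit 4: 0x80
len (3b) val=-2 bits=0x6 at bit 1: 0x8c
lvl (1b) val=0 bits=0x0 at bit 0: 0x8c
word = 0x8c → big-endian bytes:
  [0]=0x8c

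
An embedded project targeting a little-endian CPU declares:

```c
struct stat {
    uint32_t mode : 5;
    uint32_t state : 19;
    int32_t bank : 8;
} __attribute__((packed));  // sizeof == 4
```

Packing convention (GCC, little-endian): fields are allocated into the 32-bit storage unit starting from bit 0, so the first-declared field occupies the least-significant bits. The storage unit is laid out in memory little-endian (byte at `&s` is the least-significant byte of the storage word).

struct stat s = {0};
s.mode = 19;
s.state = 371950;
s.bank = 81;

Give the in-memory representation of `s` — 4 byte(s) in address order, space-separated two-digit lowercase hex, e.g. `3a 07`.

[0+:5] mode=19 & 0x1f = 0x13; word=0x00000013
[5+:19] state=371950 & 0x7ffff = 0x5acee; word=0x00b59dd3
[24+:8] bank=81 & 0xff = 0x51; word=0x51b59dd3
word = 0x51b59dd3 → little-endian bytes:
  [0]=0xd3  [1]=0x9d  [2]=0xb5  [3]=0x51

d3 9d b5 51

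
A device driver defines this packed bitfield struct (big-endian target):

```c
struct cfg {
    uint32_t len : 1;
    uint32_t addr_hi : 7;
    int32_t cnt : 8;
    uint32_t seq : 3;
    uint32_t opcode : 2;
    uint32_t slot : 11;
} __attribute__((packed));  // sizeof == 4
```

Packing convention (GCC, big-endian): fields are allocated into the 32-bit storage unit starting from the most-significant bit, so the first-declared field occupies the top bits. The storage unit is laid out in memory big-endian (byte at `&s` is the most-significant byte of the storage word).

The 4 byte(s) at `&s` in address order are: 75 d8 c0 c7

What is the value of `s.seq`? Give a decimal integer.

6

[0]=0x75 [1]=0xd8 [2]=0xc0 [3]=0xc7 (big-endian) → word 0x75d8c0c7
len [31+:1] = (word>>31) & 0x1 = 0
addr_hi [24+:7] = (word>>24) & 0x7f = 117
cnt [16+:8] = (word>>16) & 0xff = 216
seq [13+:3] = (word>>13) & 0x7 = 6  ←
opcode [11+:2] = (word>>11) & 0x3 = 0
slot [0+:11] = (word>>0) & 0x7ff = 199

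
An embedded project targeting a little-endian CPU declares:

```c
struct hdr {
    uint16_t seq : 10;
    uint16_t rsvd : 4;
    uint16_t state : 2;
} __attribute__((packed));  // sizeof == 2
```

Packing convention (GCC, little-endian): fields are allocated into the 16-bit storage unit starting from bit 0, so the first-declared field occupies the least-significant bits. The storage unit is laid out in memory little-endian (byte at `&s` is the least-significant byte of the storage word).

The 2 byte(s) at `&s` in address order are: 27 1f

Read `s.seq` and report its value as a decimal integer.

[0]=0x27 [1]=0x1f (little-endian) → word 0x1f27
seq [0+:10] = (word>>0) & 0x3ff = 807  ←
rsvd [10+:4] = (word>>10) & 0xf = 7
state [14+:2] = (word>>14) & 0x3 = 0

807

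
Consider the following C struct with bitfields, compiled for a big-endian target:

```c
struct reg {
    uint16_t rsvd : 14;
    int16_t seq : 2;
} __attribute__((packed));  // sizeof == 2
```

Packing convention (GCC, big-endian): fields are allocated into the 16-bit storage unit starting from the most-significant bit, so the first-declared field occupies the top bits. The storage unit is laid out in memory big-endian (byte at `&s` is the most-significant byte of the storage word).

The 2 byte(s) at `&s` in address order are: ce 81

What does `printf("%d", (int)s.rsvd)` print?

13216

[0]=0xce [1]=0x81 (big-endian) → word 0xce81
rsvd [2+:14] = (word>>2) & 0x3fff = 13216  ←
seq [0+:2] = (word>>0) & 0x3 = 1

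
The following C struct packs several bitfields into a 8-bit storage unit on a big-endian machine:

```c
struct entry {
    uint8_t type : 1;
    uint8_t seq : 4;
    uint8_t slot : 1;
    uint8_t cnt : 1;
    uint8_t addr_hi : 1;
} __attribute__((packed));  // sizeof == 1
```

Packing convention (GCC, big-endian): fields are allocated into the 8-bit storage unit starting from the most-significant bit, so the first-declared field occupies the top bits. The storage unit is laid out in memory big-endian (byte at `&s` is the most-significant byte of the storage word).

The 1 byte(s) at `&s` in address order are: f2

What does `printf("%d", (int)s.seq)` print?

14

[0]=0xf2 (big-endian) → word 0xf2
type:1 @ bit 7 → (0xf2>>7)&0x1 = 0x1
seq:4 @ bit 3 → (0xf2>>3)&0xf = 0xe  ←
slot:1 @ bit 2 → (0xf2>>2)&0x1 = 0x0
cnt:1 @ bit 1 → (0xf2>>1)&0x1 = 0x1
addr_hi:1 @ bit 0 → (0xf2>>0)&0x1 = 0x0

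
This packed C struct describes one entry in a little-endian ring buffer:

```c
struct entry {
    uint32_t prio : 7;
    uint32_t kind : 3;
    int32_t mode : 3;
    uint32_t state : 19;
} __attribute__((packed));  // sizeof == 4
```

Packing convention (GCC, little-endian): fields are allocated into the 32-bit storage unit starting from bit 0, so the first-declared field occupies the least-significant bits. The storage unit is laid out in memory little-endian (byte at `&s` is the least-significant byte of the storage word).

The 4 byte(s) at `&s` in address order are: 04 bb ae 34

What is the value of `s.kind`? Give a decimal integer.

[0]=0x04 [1]=0xbb [2]=0xae [3]=0x34 (little-endian) → word 0x34aebb04
prio:7 @ bit 0 → (0x34aebb04>>0)&0x7f = 0x4
kind:3 @ bit 7 → (0x34aebb04>>7)&0x7 = 0x6  ←
mode:3 @ bit 10 → (0x34aebb04>>10)&0x7 = 0x6
state:19 @ bit 13 → (0x34aebb04>>13)&0x7ffff = 0x1a575

6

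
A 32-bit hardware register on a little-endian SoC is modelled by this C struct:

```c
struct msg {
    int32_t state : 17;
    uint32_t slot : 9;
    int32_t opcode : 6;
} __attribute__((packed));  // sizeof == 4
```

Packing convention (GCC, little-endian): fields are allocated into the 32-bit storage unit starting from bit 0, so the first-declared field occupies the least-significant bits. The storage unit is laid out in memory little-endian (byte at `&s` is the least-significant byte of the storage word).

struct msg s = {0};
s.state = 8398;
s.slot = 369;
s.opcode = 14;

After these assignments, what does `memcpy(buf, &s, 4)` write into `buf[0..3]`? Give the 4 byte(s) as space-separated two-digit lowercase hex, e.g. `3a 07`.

ce 20 e2 3a

[0+:17] state=8398 & 0x1ffff = 0x20ce; word=0x000020ce
[17+:9] slot=369 & 0x1ff = 0x171; word=0x02e220ce
[26+:6] opcode=14 & 0x3f = 0xe; word=0x3ae220ce
word = 0x3ae220ce → little-endian bytes:
  [0]=0xce  [1]=0x20  [2]=0xe2  [3]=0x3a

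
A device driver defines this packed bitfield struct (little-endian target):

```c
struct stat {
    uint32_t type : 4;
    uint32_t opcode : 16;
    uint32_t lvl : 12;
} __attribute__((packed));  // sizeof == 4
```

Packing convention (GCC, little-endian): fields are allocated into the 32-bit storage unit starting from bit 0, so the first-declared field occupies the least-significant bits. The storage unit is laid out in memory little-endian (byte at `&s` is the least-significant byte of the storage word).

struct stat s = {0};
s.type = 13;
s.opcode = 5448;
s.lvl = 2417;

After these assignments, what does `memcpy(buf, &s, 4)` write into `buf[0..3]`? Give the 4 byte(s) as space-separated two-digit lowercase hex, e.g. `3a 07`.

[0+:4] type=13 & 0xf = 0xd; word=0x0000000d
[4+:16] opcode=5448 & 0xffff = 0x1548; word=0x0001548d
[20+:12] lvl=2417 & 0xfff = 0x971; word=0x9711548d
word = 0x9711548d → little-endian bytes:
  [0]=0x8d  [1]=0x54  [2]=0x11  [3]=0x97

8d 54 11 97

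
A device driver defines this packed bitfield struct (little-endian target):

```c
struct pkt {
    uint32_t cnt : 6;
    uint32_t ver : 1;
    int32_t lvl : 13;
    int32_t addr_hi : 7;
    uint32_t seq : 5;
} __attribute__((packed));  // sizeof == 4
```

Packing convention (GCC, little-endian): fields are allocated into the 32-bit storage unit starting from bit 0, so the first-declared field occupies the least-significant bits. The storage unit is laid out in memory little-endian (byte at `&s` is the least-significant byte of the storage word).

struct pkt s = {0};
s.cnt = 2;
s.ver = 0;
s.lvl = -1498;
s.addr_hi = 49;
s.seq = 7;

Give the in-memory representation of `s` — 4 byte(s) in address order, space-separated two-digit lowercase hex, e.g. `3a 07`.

cnt:6 = 2 → 0x2 << 0 → word 0x00000002
ver:1 = 0 → 0x0 << 6 → word 0x00000002
lvl:13 = -1498 → 0x1a26 << 7 → word 0x000d1302
addr_hi:7 = 49 → 0x31 << 20 → word 0x031d1302
seq:5 = 7 → 0x7 << 27 → word 0x3b1d1302
word = 0x3b1d1302 → little-endian bytes:
  [0]=0x02  [1]=0x13  [2]=0x1d  [3]=0x3b

02 13 1d 3b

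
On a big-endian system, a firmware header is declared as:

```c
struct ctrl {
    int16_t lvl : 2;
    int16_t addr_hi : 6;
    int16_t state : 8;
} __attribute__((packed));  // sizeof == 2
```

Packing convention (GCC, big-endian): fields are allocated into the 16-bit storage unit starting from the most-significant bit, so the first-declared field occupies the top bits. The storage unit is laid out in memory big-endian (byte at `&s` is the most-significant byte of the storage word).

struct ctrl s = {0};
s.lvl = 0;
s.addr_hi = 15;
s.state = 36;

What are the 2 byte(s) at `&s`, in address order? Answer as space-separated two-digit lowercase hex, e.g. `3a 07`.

[14+:2] lvl=0 & 0x3 = 0x0; word=0x0000
[8+:6] addr_hi=15 & 0x3f = 0xf; word=0x0f00
[0+:8] state=36 & 0xff = 0x24; word=0x0f24
word = 0x0f24 → big-endian bytes:
  [0]=0x0f  [1]=0x24

0f 24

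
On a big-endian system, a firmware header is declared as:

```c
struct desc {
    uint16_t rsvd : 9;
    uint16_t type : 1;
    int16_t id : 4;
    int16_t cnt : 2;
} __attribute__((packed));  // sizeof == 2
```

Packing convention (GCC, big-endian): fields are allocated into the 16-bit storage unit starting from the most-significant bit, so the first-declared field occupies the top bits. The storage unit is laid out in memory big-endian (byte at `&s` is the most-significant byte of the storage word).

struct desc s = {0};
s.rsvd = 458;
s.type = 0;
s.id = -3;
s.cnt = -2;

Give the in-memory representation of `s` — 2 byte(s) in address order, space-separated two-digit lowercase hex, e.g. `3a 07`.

e5 36

rsvd:9 = 458 → 0x1ca << 7 → word 0xe500
type:1 = 0 → 0x0 << 6 → word 0xe500
id:4 = -3 → 0xd << 2 → word 0xe534
cnt:2 = -2 → 0x2 << 0 → word 0xe536
word = 0xe536 → big-endian bytes:
  [0]=0xe5  [1]=0x36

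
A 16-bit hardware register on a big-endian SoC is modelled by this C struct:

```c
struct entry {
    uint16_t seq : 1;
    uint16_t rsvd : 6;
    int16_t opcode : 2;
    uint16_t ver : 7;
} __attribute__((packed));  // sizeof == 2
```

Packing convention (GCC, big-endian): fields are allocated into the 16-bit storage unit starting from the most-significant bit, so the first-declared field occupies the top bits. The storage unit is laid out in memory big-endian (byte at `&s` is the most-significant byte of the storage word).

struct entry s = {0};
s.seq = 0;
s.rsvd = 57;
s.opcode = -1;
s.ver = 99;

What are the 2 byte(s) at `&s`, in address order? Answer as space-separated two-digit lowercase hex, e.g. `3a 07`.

73 e3

seq:1 = 0 → 0x0 << 15 → word 0x0000
rsvd:6 = 57 → 0x39 << 9 → word 0x7200
opcode:2 = -1 → 0x3 << 7 → word 0x7380
ver:7 = 99 → 0x63 << 0 → word 0x73e3
word = 0x73e3 → big-endian bytes:
  [0]=0x73  [1]=0xe3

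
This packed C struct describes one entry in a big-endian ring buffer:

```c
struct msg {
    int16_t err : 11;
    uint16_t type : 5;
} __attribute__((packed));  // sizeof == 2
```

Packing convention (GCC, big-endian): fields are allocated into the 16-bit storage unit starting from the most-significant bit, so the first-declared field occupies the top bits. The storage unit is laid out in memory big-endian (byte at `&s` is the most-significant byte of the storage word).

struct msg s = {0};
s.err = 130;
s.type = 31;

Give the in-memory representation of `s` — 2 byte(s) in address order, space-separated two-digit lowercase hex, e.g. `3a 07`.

[5+:11] err=130 & 0x7ff = 0x82; word=0x1040
[0+:5] type=31 & 0x1f = 0x1f; word=0x105f
word = 0x105f → big-endian bytes:
  [0]=0x10  [1]=0x5f

10 5f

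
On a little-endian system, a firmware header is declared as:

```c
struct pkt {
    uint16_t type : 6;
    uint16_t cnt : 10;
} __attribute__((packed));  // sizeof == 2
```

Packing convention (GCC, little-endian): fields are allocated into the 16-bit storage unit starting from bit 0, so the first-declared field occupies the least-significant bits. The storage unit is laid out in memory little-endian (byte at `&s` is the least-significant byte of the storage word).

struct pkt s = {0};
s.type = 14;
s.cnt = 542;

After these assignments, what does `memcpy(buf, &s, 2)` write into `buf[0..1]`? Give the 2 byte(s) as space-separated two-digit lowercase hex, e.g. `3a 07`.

[0+:6] type=14 & 0x3f = 0xe; word=0x000e
[6+:10] cnt=542 & 0x3ff = 0x21e; word=0x878e
word = 0x878e → little-endian bytes:
  [0]=0x8e  [1]=0x87

8e 87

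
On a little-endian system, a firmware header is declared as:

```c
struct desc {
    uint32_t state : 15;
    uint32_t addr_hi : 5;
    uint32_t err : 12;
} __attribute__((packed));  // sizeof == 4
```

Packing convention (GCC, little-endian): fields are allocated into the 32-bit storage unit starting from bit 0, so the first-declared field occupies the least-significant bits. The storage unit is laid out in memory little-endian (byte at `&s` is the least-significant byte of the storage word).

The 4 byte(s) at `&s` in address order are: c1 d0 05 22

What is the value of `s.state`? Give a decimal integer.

[0]=0xc1 [1]=0xd0 [2]=0x05 [3]=0x22 (little-endian) → word 0x2205d0c1
state:15 @ bit 0 → (0x2205d0c1>>0)&0x7fff = 0x50c1  ←
addr_hi:5 @ bit 15 → (0x2205d0c1>>15)&0x1f = 0xb
err:12 @ bit 20 → (0x2205d0c1>>20)&0xfff = 0x220

20673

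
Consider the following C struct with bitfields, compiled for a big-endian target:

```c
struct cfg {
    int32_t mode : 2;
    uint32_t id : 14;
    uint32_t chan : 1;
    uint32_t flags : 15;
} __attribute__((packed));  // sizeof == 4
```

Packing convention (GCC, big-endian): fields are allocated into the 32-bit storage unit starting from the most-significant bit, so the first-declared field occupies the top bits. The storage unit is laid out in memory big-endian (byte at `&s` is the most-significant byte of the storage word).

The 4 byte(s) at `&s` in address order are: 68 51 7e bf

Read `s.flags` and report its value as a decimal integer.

32447

[0]=0x68 [1]=0x51 [2]=0x7e [3]=0xbf (big-endian) → word 0x68517ebf
mode [30+:2] = (word>>30) & 0x3 = 1
id [16+:14] = (word>>16) & 0x3fff = 10321
chan [15+:1] = (word>>15) & 0x1 = 0
flags [0+:15] = (word>>0) & 0x7fff = 32447  ←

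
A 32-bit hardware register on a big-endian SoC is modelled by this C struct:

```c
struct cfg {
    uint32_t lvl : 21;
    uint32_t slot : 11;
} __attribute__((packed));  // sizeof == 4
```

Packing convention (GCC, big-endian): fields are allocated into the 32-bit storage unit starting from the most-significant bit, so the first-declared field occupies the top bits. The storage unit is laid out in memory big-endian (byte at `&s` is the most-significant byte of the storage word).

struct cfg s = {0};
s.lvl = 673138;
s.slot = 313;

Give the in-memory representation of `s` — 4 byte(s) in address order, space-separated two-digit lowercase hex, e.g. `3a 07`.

lvl:21 = 673138 → 0xa4572 << 11 → word 0x522b9000
slot:11 = 313 → 0x139 << 0 → word 0x522b9139
word = 0x522b9139 → big-endian bytes:
  [0]=0x52  [1]=0x2b  [2]=0x91  [3]=0x39

52 2b 91 39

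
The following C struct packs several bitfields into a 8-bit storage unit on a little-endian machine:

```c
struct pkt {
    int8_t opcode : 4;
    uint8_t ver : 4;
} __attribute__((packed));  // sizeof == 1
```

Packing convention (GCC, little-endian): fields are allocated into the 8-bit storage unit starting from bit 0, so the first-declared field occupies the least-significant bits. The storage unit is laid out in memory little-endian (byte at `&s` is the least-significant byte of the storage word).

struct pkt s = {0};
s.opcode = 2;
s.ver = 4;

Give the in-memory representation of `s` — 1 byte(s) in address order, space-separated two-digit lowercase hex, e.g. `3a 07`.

42

[0+:4] opcode=2 & 0xf = 0x2; word=0x02
[4+:4] ver=4 & 0xf = 0x4; word=0x42
word = 0x42 → little-endian bytes:
  [0]=0x42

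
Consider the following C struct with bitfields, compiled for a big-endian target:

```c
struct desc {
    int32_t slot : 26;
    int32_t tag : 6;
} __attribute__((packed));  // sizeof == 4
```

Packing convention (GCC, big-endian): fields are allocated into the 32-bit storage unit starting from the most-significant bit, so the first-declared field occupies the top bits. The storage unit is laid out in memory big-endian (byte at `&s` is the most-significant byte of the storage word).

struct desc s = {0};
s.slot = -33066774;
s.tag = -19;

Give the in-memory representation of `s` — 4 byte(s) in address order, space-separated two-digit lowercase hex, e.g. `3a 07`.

81 dc 3a ad

[6+:26] slot=-33066774 & 0x3ffffff = 0x20770ea; word=0x81dc3a80
[0+:6] tag=-19 & 0x3f = 0x2d; word=0x81dc3aad
word = 0x81dc3aad → big-endian bytes:
  [0]=0x81  [1]=0xdc  [2]=0x3a  [3]=0xad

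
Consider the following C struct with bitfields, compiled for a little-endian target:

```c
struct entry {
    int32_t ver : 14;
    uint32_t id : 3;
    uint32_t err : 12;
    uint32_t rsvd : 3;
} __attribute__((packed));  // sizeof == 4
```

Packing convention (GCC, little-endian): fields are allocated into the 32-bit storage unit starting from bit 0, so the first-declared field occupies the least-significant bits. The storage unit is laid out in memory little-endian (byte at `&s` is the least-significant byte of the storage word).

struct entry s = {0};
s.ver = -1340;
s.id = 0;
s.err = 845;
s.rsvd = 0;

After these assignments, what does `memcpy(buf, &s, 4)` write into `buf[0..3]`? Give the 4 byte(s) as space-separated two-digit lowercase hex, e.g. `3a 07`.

ver:14 = -1340 → 0x3ac4 << 0 → word 0x00003ac4
id:3 = 0 → 0x0 << 14 → word 0x00003ac4
err:12 = 845 → 0x34d << 17 → word 0x069a3ac4
rsvd:3 = 0 → 0x0 << 29 → word 0x069a3ac4
word = 0x069a3ac4 → little-endian bytes:
  [0]=0xc4  [1]=0x3a  [2]=0x9a  [3]=0x06

c4 3a 9a 06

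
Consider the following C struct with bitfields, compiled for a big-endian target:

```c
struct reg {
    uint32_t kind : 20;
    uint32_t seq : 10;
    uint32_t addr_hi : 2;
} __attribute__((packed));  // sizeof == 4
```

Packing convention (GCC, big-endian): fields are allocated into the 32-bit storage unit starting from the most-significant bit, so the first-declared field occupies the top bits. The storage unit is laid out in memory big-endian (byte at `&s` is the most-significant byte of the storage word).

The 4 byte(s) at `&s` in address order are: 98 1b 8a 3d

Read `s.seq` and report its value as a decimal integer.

655

[0]=0x98 [1]=0x1b [2]=0x8a [3]=0x3d (big-endian) → word 0x981b8a3d
kind [12+:20] = (word>>12) & 0xfffff = 623032
seq [2+:10] = (word>>2) & 0x3ff = 655  ←
addr_hi [0+:2] = (word>>0) & 0x3 = 1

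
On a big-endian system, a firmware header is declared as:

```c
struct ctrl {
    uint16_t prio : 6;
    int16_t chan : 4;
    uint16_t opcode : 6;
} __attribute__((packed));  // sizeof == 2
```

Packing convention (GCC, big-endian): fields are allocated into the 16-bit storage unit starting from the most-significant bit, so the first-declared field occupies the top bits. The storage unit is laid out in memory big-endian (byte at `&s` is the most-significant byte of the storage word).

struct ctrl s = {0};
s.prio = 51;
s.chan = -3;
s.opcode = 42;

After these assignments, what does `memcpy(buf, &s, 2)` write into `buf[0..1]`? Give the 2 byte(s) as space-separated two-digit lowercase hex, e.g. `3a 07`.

prio:6 = 51 → 0x33 << 10 → word 0xcc00
chan:4 = -3 → 0xd << 6 → word 0xcf40
opcode:6 = 42 → 0x2a << 0 → word 0xcf6a
word = 0xcf6a → big-endian bytes:
  [0]=0xcf  [1]=0x6a

cf 6a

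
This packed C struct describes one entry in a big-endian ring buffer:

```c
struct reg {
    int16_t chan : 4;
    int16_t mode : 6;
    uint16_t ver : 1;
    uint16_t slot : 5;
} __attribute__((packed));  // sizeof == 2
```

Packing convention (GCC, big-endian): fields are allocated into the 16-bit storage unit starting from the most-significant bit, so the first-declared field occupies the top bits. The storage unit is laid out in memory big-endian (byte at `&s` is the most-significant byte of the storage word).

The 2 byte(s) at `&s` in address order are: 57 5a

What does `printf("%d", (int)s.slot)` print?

26

[0]=0x57 [1]=0x5a (big-endian) → word 0x575a
chan [12+:4] = (word>>12) & 0xf = 5
mode [6+:6] = (word>>6) & 0x3f = 29
ver [5+:1] = (word>>5) & 0x1 = 0
slot [0+:5] = (word>>0) & 0x1f = 26  ←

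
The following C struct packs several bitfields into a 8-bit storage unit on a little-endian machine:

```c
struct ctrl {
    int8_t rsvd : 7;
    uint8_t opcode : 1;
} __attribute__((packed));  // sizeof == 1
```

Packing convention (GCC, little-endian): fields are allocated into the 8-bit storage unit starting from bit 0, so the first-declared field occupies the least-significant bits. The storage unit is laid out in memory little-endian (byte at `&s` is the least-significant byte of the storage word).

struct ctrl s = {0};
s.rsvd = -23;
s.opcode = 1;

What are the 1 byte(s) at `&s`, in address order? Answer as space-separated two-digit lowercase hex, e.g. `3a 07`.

rsvd:7 = -23 → 0x69 << 0 → word 0x69
opcode:1 = 1 → 0x1 << 7 → word 0xe9
word = 0xe9 → little-endian bytes:
  [0]=0xe9

e9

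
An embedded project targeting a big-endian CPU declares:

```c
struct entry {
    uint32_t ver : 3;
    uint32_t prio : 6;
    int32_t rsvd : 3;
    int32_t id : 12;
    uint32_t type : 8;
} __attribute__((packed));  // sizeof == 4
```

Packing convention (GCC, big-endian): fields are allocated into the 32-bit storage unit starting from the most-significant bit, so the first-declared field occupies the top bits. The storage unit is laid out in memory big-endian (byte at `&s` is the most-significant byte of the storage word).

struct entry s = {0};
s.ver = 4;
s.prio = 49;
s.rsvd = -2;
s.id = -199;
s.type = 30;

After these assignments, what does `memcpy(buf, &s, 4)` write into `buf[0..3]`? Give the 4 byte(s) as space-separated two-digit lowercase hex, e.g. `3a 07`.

98 ef 39 1e

ver (3b) val=4 bits=0x4 at bit 29: 0x80000000
prio (6b) val=49 bits=0x31 at bit 23: 0x98800000
rsvd (3b) val=-2 bits=0x6 at bit 20: 0x98e00000
id (12b) val=-199 bits=0xf39 at bit 8: 0x98ef3900
type (8b) val=30 bits=0x1e at bit 0: 0x98ef391e
word = 0x98ef391e → big-endian bytes:
  [0]=0x98  [1]=0xef  [2]=0x39  [3]=0x1e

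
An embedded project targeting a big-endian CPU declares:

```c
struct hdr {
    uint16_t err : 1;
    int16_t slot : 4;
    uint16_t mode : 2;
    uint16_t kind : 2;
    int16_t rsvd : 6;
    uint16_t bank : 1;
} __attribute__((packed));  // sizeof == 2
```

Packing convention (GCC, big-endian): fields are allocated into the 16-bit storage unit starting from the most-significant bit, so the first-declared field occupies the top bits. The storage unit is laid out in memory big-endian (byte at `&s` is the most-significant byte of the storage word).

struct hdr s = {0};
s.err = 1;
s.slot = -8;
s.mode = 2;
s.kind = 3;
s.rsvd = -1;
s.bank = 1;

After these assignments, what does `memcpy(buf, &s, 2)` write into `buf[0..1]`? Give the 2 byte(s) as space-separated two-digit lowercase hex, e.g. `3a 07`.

err:1 = 1 → 0x1 << 15 → word 0x8000
slot:4 = -8 → 0x8 << 11 → word 0xc000
mode:2 = 2 → 0x2 << 9 → word 0xc400
kind:2 = 3 → 0x3 << 7 → word 0xc580
rsvd:6 = -1 → 0x3f << 1 → word 0xc5fe
bank:1 = 1 → 0x1 << 0 → word 0xc5ff
word = 0xc5ff → big-endian bytes:
  [0]=0xc5  [1]=0xff

c5 ff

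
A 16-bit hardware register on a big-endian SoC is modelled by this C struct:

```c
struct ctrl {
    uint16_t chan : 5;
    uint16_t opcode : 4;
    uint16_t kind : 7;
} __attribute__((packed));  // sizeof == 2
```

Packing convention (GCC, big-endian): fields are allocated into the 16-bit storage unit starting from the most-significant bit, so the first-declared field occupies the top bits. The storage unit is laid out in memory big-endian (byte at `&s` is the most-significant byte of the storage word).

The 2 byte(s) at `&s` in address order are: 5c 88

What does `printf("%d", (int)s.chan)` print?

[0]=0x5c [1]=0x88 (big-endian) → word 0x5c88
chan:5 @ bit 11 → (0x5c88>>11)&0x1f = 0xb  ←
opcode:4 @ bit 7 → (0x5c88>>7)&0xf = 0x9
kind:7 @ bit 0 → (0x5c88>>0)&0x7f = 0x8

11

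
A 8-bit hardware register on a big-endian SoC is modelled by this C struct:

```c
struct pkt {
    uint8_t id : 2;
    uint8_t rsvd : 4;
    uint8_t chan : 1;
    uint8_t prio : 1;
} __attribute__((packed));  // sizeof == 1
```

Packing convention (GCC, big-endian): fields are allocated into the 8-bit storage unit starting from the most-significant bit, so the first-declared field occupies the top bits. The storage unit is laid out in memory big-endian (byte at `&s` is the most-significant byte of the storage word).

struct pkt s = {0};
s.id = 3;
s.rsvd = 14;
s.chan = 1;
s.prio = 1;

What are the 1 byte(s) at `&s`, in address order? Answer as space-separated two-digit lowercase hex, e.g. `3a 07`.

fb

[6+:2] id=3 & 0x3 = 0x3; word=0xc0
[2+:4] rsvd=14 & 0xf = 0xe; word=0xf8
[1+:1] chan=1 & 0x1 = 0x1; word=0xfa
[0+:1] prio=1 & 0x1 = 0x1; word=0xfb
word = 0xfb → big-endian bytes:
  [0]=0xfb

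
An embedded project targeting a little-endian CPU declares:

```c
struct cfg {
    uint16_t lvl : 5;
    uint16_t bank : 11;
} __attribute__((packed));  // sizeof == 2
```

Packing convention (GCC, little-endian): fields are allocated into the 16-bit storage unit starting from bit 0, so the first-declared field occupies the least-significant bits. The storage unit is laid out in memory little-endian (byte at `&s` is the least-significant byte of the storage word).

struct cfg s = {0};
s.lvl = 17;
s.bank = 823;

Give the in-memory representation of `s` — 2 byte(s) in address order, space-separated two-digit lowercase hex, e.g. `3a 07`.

f1 66

lvl (5b) val=17 bits=0x11 at bit 0: 0x0011
bank (11b) val=823 bits=0x337 at bit 5: 0x66f1
word = 0x66f1 → little-endian bytes:
  [0]=0xf1  [1]=0x66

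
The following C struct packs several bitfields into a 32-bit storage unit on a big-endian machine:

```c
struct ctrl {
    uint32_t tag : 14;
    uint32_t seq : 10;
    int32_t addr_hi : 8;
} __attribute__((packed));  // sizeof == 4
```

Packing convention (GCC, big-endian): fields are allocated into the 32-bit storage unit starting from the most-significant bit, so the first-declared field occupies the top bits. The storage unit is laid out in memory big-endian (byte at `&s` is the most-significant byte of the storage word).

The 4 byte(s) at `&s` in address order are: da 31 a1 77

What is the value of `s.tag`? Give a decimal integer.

[0]=0xda [1]=0x31 [2]=0xa1 [3]=0x77 (big-endian) → word 0xda31a177
tag [18+:14] = (word>>18) & 0x3fff = 13964  ←
seq [8+:10] = (word>>8) & 0x3ff = 417
addr_hi [0+:8] = (word>>0) & 0xff = 119

13964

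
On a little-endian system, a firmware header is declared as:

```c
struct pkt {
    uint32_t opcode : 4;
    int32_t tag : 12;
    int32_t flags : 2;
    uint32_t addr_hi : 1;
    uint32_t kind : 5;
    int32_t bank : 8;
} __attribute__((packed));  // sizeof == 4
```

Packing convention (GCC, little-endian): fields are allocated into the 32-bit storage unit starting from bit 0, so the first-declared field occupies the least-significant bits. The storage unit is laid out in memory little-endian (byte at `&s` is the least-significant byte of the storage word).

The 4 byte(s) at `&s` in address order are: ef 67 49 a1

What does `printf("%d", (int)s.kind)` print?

[0]=0xef [1]=0x67 [2]=0x49 [3]=0xa1 (little-endian) → word 0xa14967ef
opcode:4 @ bit 0 → (0xa14967ef>>0)&0xf = 0xf
tag:12 @ bit 4 → (0xa14967ef>>4)&0xfff = 0x67e
flags:2 @ bit 16 → (0xa14967ef>>16)&0x3 = 0x1
addr_hi:1 @ bit 18 → (0xa14967ef>>18)&0x1 = 0x0
kind:5 @ bit 19 → (0xa14967ef>>19)&0x1f = 0x9  ←
bank:8 @ bit 24 → (0xa14967ef>>24)&0xff = 0xa1

9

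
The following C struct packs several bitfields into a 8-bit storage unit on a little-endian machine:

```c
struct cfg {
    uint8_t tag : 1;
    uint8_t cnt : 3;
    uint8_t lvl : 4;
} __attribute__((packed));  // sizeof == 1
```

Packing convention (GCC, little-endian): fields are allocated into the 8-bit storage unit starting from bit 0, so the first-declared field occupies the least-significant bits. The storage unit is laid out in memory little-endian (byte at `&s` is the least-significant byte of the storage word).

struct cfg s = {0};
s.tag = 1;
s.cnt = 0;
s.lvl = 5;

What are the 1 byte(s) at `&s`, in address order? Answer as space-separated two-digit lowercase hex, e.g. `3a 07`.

51

tag (1b) val=1 bits=0x1 at bit 0: 0x01
cnt (3b) val=0 bits=0x0 at bit 1: 0x01
lvl (4b) val=5 bits=0x5 at bit 4: 0x51
word = 0x51 → little-endian bytes:
  [0]=0x51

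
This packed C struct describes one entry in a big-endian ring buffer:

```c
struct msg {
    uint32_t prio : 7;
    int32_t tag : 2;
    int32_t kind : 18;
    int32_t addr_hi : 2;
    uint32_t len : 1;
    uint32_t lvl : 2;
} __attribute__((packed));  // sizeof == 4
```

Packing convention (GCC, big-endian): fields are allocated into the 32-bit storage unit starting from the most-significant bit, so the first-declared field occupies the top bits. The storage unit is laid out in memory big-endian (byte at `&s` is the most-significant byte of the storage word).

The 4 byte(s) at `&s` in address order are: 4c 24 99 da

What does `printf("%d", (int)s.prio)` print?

[0]=0x4c [1]=0x24 [2]=0x99 [3]=0xda (big-endian) → word 0x4c2499da
prio:7 @ bit 25 → (0x4c2499da>>25)&0x7f = 0x26  ←
tag:2 @ bit 23 → (0x4c2499da>>23)&0x3 = 0x0
kind:18 @ bit 5 → (0x4c2499da>>5)&0x3ffff = 0x124ce
addr_hi:2 @ bit 3 → (0x4c2499da>>3)&0x3 = 0x3
len:1 @ bit 2 → (0x4c2499da>>2)&0x1 = 0x0
lvl:2 @ bit 0 → (0x4c2499da>>0)&0x3 = 0x2

38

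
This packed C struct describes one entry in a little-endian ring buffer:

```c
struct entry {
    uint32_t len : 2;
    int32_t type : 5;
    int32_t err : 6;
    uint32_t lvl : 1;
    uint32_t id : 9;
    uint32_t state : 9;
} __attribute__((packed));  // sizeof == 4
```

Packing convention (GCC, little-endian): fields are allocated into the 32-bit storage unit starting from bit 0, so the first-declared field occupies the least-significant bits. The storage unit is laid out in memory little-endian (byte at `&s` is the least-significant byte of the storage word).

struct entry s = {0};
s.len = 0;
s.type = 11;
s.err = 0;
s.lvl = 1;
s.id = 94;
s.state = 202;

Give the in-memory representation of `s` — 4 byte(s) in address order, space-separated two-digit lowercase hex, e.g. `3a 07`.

len:2 = 0 → 0x0 << 0 → word 0x00000000
type:5 = 11 → 0xb << 2 → word 0x0000002c
err:6 = 0 → 0x0 << 7 → word 0x0000002c
lvl:1 = 1 → 0x1 << 13 → word 0x0000202c
id:9 = 94 → 0x5e << 14 → word 0x0017a02c
state:9 = 202 → 0xca << 23 → word 0x6517a02c
word = 0x6517a02c → little-endian bytes:
  [0]=0x2c  [1]=0xa0  [2]=0x17  [3]=0x65

2c a0 17 65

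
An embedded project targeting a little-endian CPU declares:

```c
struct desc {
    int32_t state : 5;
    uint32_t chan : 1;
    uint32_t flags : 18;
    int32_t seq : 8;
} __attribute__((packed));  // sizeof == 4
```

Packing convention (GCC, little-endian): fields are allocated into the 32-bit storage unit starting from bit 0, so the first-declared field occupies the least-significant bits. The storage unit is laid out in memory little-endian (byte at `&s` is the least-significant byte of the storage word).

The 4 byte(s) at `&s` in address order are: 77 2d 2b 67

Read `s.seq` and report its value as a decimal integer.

[0]=0x77 [1]=0x2d [2]=0x2b [3]=0x67 (little-endian) → word 0x672b2d77
state:5 @ bit 0 → (0x672b2d77>>0)&0x1f = 0x17
chan:1 @ bit 5 → (0x672b2d77>>5)&0x1 = 0x1
flags:18 @ bit 6 → (0x672b2d77>>6)&0x3ffff = 0xacb5
seq:8 @ bit 24 → (0x672b2d77>>24)&0xff = 0x67  ←
seq signed 8b, MSB=0: value = 103

103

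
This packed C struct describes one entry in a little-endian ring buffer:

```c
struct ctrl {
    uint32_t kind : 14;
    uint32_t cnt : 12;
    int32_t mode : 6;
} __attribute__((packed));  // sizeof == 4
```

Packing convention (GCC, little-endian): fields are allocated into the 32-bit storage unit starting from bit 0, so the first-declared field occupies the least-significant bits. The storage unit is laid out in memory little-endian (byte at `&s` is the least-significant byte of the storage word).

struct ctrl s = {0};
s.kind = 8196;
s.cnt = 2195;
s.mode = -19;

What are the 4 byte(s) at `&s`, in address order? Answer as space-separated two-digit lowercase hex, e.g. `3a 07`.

04 e0 24 b6

kind (14b) val=8196 bits=0x2004 at bit 0: 0x00002004
cnt (12b) val=2195 bits=0x893 at bit 14: 0x0224e004
mode (6b) val=-19 bits=0x2d at bit 26: 0xb624e004
word = 0xb624e004 → little-endian bytes:
  [0]=0x04  [1]=0xe0  [2]=0x24  [3]=0xb6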